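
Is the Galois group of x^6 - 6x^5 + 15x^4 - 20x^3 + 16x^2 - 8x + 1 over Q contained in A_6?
Yes

The polynomial is irreducible of degree 6 over Q. Its discriminant is 61504 = 248^2, a perfect square. A Galois group lies in the alternating group exactly when the discriminant is a square in Q, so the Galois group (S_4) is contained in A_6.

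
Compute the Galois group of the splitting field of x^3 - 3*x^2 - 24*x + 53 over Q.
The polynomial is an irreducible cubic over Q and its discriminant is 59049 = 243^2, a perfect square. For an irreducible cubic, a square discriminant forces the Galois group to be A_3, the cyclic group of order 3.

C_3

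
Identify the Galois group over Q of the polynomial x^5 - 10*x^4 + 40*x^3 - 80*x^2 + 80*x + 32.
5T3: F_20

The polynomial f is an irreducible quintic over Q, so G = Gal(f/Q) is a transitive subgroup of S_5: one of C_5 (5T1, order 5), D_5 (5T2, order 10), F_20 (5T3, order 20), A_5 (5T4, order 60) or S_5 (5T5, order 120). The discriminant of f is 52428800000, which is not a perfect square, so G is not contained in A_5. The transitive groups of degree 5 not contained in A_5 are: F_20 (5T3, order 20), S_5 (5T5, order 120). By Dedekind's theorem, for a prime p not dividing disc(f) the degrees of the irreducible factors of f mod p form the cycle type of an element of G. Factoring f modulo the 18 such primes p <= 71 (skipping 2, 5, which divide the discriminant), each new pattern first appears at: mod 3: f = (x + 2)(x^4 + x^2 + 2x + 1), pattern 4+1; mod 11: f = (x^5 + x^4 + 7x^3 + 8x^2 + 3x + 10), pattern 5; mod 19: f = (x + 9)(x^2 + 2x + 18)(x^2 + 17x + 7), pattern 2+2+1. No other pattern occurs in this range, so the set of observed cycle types is {4+1, 5, 2+2+1}. The candidates containing elements of all these cycle types are F_20 (5T3) of order 20, S_5 (5T5) of order 120; the others are excluded. The observed types are precisely the cycle types that occur in F_20 (5T3) (apart from the identity). Each of the other remaining candidates has further cycle types, and by the Chebotarev density theorem the matching factorization patterns would occur for a proportion of primes equal to their share of the group: S_5 (5T5) additionally contains elements of type 3+2, 3+1+1, 2+1+1+1 (50 of its 120 elements, about 42% of primes). None of the 18 primes tested shows any such pattern (for each of these groups the chance of that is below 10^-4), which rules them out. Hence G = F_20 (5T3), of order 20.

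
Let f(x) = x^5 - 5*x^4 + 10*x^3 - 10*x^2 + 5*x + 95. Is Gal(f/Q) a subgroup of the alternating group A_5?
The polynomial is irreducible of degree 5 over Q. Its discriminant is 265420800000, which is not a perfect square. A Galois group lies in the alternating group exactly when the discriminant is a square in Q, so the Galois group (F_20) is not contained in A_5.

No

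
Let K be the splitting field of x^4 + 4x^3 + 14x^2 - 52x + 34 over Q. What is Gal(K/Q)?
The polynomial is an irreducible quartic over Q and its discriminant is 5992704 = 2448^2, a perfect square, so the Galois group is contained in A_4. The resolvent cubic y^3 - 14*y^2 - 344*y - 1344 splits completely over Q, which gives the Klein four-group V_4.

V_4 (also written V4)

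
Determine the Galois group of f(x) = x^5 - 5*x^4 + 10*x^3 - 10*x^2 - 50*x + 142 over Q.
A_5, the alternating group on 5 letters

The polynomial f is an irreducible quintic over Q, so G = Gal(f/Q) is a transitive subgroup of S_5: one of C_5 (5T1, order 5), D_5 (5T2, order 10), F_20 (5T3, order 20), A_5 (5T4, order 60) or S_5 (5T5, order 120). The discriminant of f is 58564000000 = 242000^2, a perfect square, so G is contained in A_5. The transitive groups of degree 5 contained in A_5 are: C_5 (5T1, order 5), D_5 (5T2, order 10), A_5 (5T4, order 60). By Dedekind's theorem, for a prime p not dividing disc(f) the degrees of the irreducible factors of f mod p form the cycle type of an element of G. Factoring f modulo the 3 such primes p <= 13 (skipping 2, 5, 11, which divide the discriminant), each new pattern first appears at: mod 3: f = (x^5 + x^4 + x^3 + 2x^2 + x + 1), pattern 5; mod 13: f = (x + 5)(x + 7)(x^3 + 9x^2 + 10x + 10), pattern 3+1+1. No other pattern occurs in this range, so the set of observed cycle types is {5, 3+1+1}. Among the candidates above, the only group containing elements of all these cycle types is A_5 (5T4) — each of C_5 (5T1), D_5 (5T2) lacks at least one of them. Hence G = A_5 (5T4), of order 60.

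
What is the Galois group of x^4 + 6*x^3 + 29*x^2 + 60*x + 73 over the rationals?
The polynomial is an irreducible quartic over Q and its discriminant is 6170256 = 2484^2, a perfect square, so the Galois group is contained in A_4. The resolvent cubic y^3 - 29*y^2 + 68*y + 2240 splits completely over Q, which gives the Klein four-group V_4.

V_4, the Klein four-group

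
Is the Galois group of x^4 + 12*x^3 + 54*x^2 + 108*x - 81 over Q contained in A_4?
No

The polynomial is irreducible of degree 4 over Q. Its discriminant is -1088391168, which is not a perfect square. A Galois group lies in the alternating group exactly when the discriminant is a square in Q, so the Galois group (D_4) is not contained in A_4.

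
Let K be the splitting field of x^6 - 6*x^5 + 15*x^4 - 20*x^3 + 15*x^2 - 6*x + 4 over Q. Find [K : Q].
6

The degree of the splitting field over Q equals the order of the Galois group, so first determine the group. The polynomial f is an irreducible sextic over Q, so G = Gal(f/Q) is one of the 16 transitive subgroups 6T1, ..., 6T16 of S_6. The discriminant of f is -11337408, which is not a perfect square, so G is not contained in A_6. The transitive groups of degree 6 not contained in A_6 are: C_6 (6T1, order 6), S_3 (6T2, order 6), D_6 (6T3, order 12), C_3 x S_3 (6T5, order 18), A_4 x C_2 (6T6, order 24), S_4 (6T8, order 24), S_3 x S_3 (6T9, order 36), S_4 x C_2 (6T11, order 48), (S_3 x S_3) : C_2 (6T13, order 72), PGL(2,5) (6T14, order 120), S_6 (6T16, order 720). By Dedekind's theorem, for a prime p not dividing disc(f) the degrees of the irreducible factors of f mod p form the cycle type of an element of G. Factoring f modulo the 23 such primes p <= 97 (skipping 2, 3, which divide the discriminant), each new pattern first appears at: mod 5: f = (x^2 + 2x + 4)(x^2 + 3x + 3)(x^2 + 4x + 2), pattern 2+2+2; mod 7: f = (x^3 + 4x^2 + 3x + 1)(x^3 + 4x^2 + 3x + 4), pattern 3+3; mod 61: f = (x + 2)(x + 18)(x + 21)(x + 38)(x + 41)(x + 57), pattern 1+1+1+1+1+1. No other pattern occurs in this range, so the set of observed cycle types is {2+2+2, 3+3, 1+1+1+1+1+1}. The candidates containing elements of all these cycle types are C_6 (6T1) of order 6, S_3 (6T2) of order 6, D_6 (6T3) of order 12, C_3 x S_3 (6T5) of order 18, A_4 x C_2 (6T6) of order 24, S_4 (6T8) of order 24, S_3 x S_3 (6T9) of order 36, S_4 x C_2 (6T11) of order 48, (S_3 x S_3) : C_2 (6T13) of order 72, PGL(2,5) (6T14) of order 120, S_6 (6T16) of order 720; the others are excluded. The observed types are precisely the cycle types that occur in S_3 (6T2). Each of the other remaining candidates has further cycle types, and by the Chebotarev density theorem the matching factorization patterns would occur for a proportion of primes equal to their share of the group: C_6 (6T1) additionally contains elements of type 6 (2 of its 6 elements, about 33% of primes); D_6 (6T3) additionally contains elements of type 6, 2+2+1+1 (5 of its 12 elements, about 42% of primes); C_3 x S_3 (6T5) additionally contains elements of type 6, 3+1+1+1 (10 of its 18 elements, about 56% of primes); A_4 x C_2 (6T6) additionally contains elements of type 6, 2+2+1+1, 2+1+1+1+1 (14 of its 24 elements, about 58% of primes); S_4 (6T8) additionally contains elements of type 4+1+1, 2+2+1+1 (9 of its 24 elements, about 38% of primes); S_3 x S_3 (6T9) additionally contains elements of type 6, 3+1+1+1, 2+2+1+1 (25 of its 36 elements, about 69% of primes); S_4 x C_2 (6T11) additionally contains elements of type 6, 4+2, 4+1+1, 2+2+1+1, 2+1+1+1+1 (32 of its 48 elements, about 67% of primes); (S_3 x S_3) : C_2 (6T13) additionally contains elements of type 6, 4+2, 3+2+1, 3+1+1+1, 2+2+1+1, 2+1+1+1+1 (61 of its 72 elements, about 85% of primes); PGL(2,5) (6T14) additionally contains elements of type 6, 5+1, 4+1+1, 2+2+1+1 (89 of its 120 elements, about 74% of primes); S_6 (6T16) additionally contains elements of type 6, 5+1, 4+2, 4+1+1, 3+2+1, 3+1+1+1, 2+2+1+1, 2+1+1+1+1 (664 of its 720 elements, about 92% of primes). None of the 23 primes tested shows any such pattern (for each of these groups the chance of that is below 10^-4), which rules them out. Hence G = S_3 (6T2), of order 6. The Galois group S_3 (6T2) has order 6, so the splitting field has degree 6 over Q.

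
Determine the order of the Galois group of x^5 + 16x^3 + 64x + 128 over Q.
The degree of the splitting field over Q equals the order of the Galois group, so first determine the group. The polynomial f is an irreducible quintic over Q, so G = Gal(f/Q) is a transitive subgroup of S_5: one of C_5 (5T1, order 5), D_5 (5T2, order 10), F_20 (5T3, order 20), A_5 (5T4, order 60) or S_5 (5T5, order 120). The discriminant of f is 976299753472, which is not a perfect square, so G is not contained in A_5. The transitive groups of degree 5 not contained in A_5 are: F_20 (5T3, order 20), S_5 (5T5, order 120). By Dedekind's theorem, for a prime p not dividing disc(f) the degrees of the irreducible factors of f mod p form the cycle type of an element of G. Factoring f modulo the 5 such primes p <= 13 (skipping 2, which divides the discriminant), each new pattern first appears at: mod 3: f = (x^5 + x^3 + x + 2), pattern 5; mod 5: f = (x + 2)(x^4 + 3x^3 + 4), pattern 4+1; mod 13: f = (x + 5)(x + 11)(x^3 + 10x^2 + 9x + 8), pattern 3+1+1. No other pattern occurs in this range, so the set of observed cycle types is {5, 4+1, 3+1+1}. Among the candidates above, the only group containing elements of all these cycle types is S_5 (5T5) — F_20 (5T3) lacks at least one of them. Hence G = S_5 (5T5), of order 120. The Galois group S_5 (5T5) has order 120, so the splitting field has degree 120 over Q.

120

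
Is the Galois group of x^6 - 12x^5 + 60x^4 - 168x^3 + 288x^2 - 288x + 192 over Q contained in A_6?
No

The polynomial is irreducible of degree 6 over Q. Its discriminant is -21134460321792, which is not a perfect square. A Galois group lies in the alternating group exactly when the discriminant is a square in Q, so the Galois group (C_6) is not contained in A_6.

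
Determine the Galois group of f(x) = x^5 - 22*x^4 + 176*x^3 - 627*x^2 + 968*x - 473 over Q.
The polynomial f is an irreducible quintic over Q, so G = Gal(f/Q) is a transitive subgroup of S_5: one of C_5 (5T1, order 5), D_5 (5T2, order 10), F_20 (5T3, order 20), A_5 (5T4, order 60) or S_5 (5T5, order 120). The discriminant of f is 115971361 = 10769^2, a perfect square, so G is contained in A_5. The transitive groups of degree 5 contained in A_5 are: C_5 (5T1, order 5), D_5 (5T2, order 10), A_5 (5T4, order 60). By Dedekind's theorem, for a prime p not dividing disc(f) the degrees of the irreducible factors of f mod p form the cycle type of an element of G. Factoring f modulo the 14 such primes p <= 47 (skipping 11, which divides the discriminant), each new pattern first appears at: mod 2: f = (x^5 + x^2 + 1), pattern 5; mod 23: f = (x + 7)(x + 9)(x + 13)(x + 19)(x + 22), pattern 1+1+1+1+1. No other pattern occurs in this range, so the set of observed cycle types is {5, 1+1+1+1+1}. The candidates containing elements of all these cycle types are C_5 (5T1) of order 5, D_5 (5T2) of order 10, A_5 (5T4) of order 60; the others are excluded. The observed types are precisely the cycle types that occur in C_5 (5T1). Each of the other remaining candidates has further cycle types, and by the Chebotarev density theorem the matching factorization patterns would occur for a proportion of primes equal to their share of the group: D_5 (5T2) additionally contains elements of type 2+2+1 (5 of its 10 elements, about 50% of primes); A_5 (5T4) additionally contains elements of type 3+1+1, 2+2+1 (35 of its 60 elements, about 58% of primes). None of the 14 primes tested shows any such pattern (for each of these groups the chance of that is below 10^-4), which rules them out. Hence G = C_5 (5T1), of order 5.

C_5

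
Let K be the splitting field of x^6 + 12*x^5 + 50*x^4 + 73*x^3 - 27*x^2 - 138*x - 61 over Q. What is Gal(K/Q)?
The polynomial f is an irreducible sextic over Q, so G = Gal(f/Q) is one of the 16 transitive subgroups 6T1, ..., 6T16 of S_6. The discriminant of f is 30991489 = 5567^2, a perfect square, so G is contained in A_6. The transitive groups of degree 6 contained in A_6 are: A_4 (6T4, order 12), S_4 (6T7, order 24), (C_3 x C_3) : C_4 (6T10, order 36), PSL(2,5) (6T12, order 60), A_6 (6T15, order 360). By Dedekind's theorem, for a prime p not dividing disc(f) the degrees of the irreducible factors of f mod p form the cycle type of an element of G. Factoring f modulo the 21 such primes p <= 79 (skipping 19, which divides the discriminant), each new pattern first appears at: mod 2: f = (x + 1)(x^5 + x^4 + x^3 + x + 1), pattern 5+1; mod 7: f = (x^3 + x^2 + 3x + 5)(x^3 + 4x^2 + x + 6), pattern 3+3; mod 61: f = (x)(x + 39)(x^2 + 15x + 13)(x^2 + 19x + 12), pattern 2+2+1+1. No other pattern occurs in this range, so the set of observed cycle types is {5+1, 3+3, 2+2+1+1}. The candidates containing elements of all these cycle types are PSL(2,5) (6T12) of order 60, A_6 (6T15) of order 360; the others are excluded. The observed types are precisely the cycle types that occur in PSL(2,5) (6T12) (apart from the identity). Each of the other remaining candidates has further cycle types, and by the Chebotarev density theorem the matching factorization patterns would occur for a proportion of primes equal to their share of the group: A_6 (6T15) additionally contains elements of type 4+2, 3+1+1+1 (130 of its 360 elements, about 36% of primes). None of the 21 primes tested shows any such pattern (for each of these groups the chance of that is below 10^-4), which rules them out. Hence G = PSL(2,5) (6T12), of order 60.

PSL(2,5)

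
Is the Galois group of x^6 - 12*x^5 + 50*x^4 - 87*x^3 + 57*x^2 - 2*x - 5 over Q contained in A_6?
The polynomial is irreducible of degree 6 over Q. Its discriminant is 30991489 = 5567^2, a perfect square. A Galois group lies in the alternating group exactly when the discriminant is a square in Q, so the Galois group (PSL(2,5)) is contained in A_6.

Yes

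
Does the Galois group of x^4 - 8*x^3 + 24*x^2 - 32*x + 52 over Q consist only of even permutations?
Yes

The polynomial is irreducible of degree 4 over Q. Its discriminant is 11943936 = 3456^2, a perfect square. A Galois group lies in the alternating group exactly when the discriminant is a square in Q, so the Galois group (V_4) is contained in A_4.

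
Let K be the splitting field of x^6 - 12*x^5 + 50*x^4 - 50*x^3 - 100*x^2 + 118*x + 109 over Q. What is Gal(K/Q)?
(C_3 x C_3) : C_4 (also written G36+)

The polynomial f is an irreducible sextic over Q, so G = Gal(f/Q) is one of the 16 transitive subgroups 6T1, ..., 6T16 of S_6. The discriminant of f is 38875225000000 = 6235000^2, a perfect square, so G is contained in A_6. The transitive groups of degree 6 contained in A_6 are: A_4 (6T4, order 12), S_4 (6T7, order 24), (C_3 x C_3) : C_4 (6T10, order 36), PSL(2,5) (6T12, order 60), A_6 (6T15, order 360). By Dedekind's theorem, for a prime p not dividing disc(f) the degrees of the irreducible factors of f mod p form the cycle type of an element of G. Factoring f modulo the 19 such primes p <= 83 (skipping 2, 5, 29, 43, which divide the discriminant), each new pattern first appears at: mod 3: f = (x^2 + 1)(x^4 + x^2 + x + 1), pattern 4+2; mod 11: f = (x^3 + x^2 + 7x + 5)(x^3 + 9x^2 + x + 2), pattern 3+3; mod 19: f = (x + 2)(x + 16)(x^2 + 2x + 18)(x^2 + 6x + 15), pattern 2+2+1+1; mod 61: f = (x + 17)(x + 35)(x + 38)(x^3 + 20x^2 + 10x + 50), pattern 3+1+1+1. No other pattern occurs in this range, so the set of observed cycle types is {4+2, 3+3, 2+2+1+1, 3+1+1+1}. The candidates containing elements of all these cycle types are (C_3 x C_3) : C_4 (6T10) of order 36, A_6 (6T15) of order 360; the others are excluded. The observed types are precisely the cycle types that occur in (C_3 x C_3) : C_4 (6T10) (apart from the identity). Each of the other remaining candidates has further cycle types, and by the Chebotarev density theorem the matching factorization patterns would occur for a proportion of primes equal to their share of the group: A_6 (6T15) additionally contains elements of type 5+1 (144 of its 360 elements, about 40% of primes). None of the 19 primes tested shows any such pattern (for each of these groups the chance of that is below 10^-4), which rules them out. Hence G = (C_3 x C_3) : C_4 (6T10), of order 36.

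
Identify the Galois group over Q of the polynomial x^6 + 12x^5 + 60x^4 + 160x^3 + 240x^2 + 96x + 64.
The polynomial f is an irreducible sextic over Q, so G = Gal(f/Q) is one of the 16 transitive subgroups 6T1, ..., 6T16 of S_6. The discriminant of f is -9727331052552192, which is not a perfect square, so G is not contained in A_6. The transitive groups of degree 6 not contained in A_6 are: C_6 (6T1, order 6), S_3 (6T2, order 6), D_6 (6T3, order 12), C_3 x S_3 (6T5, order 18), A_4 x C_2 (6T6, order 24), S_4 (6T8, order 24), S_3 x S_3 (6T9, order 36), S_4 x C_2 (6T11, order 48), (S_3 x S_3) : C_2 (6T13, order 72), PGL(2,5) (6T14, order 120), S_6 (6T16, order 720). By Dedekind's theorem, for a prime p not dividing disc(f) the degrees of the irreducible factors of f mod p form the cycle type of an element of G. Factoring f modulo the 27 such primes p <= 127 (skipping 2, 3, 17, 43, which divide the discriminant), each new pattern first appears at: mod 5: f = (x^6 + 2x^5 + x + 4), pattern 6; mod 7: f = (x + 4)(x^2 + 5x + 2)(x^3 + 3x^2 + 4x + 1), pattern 3+2+1; mod 11: f = (x^2 + 4)(x^4 + x^3 + x^2 + 2x + 5), pattern 4+2; mod 13: f = (x + 5)(x + 8)(x^2 + 2x + 12)(x^2 + 10x + 1), pattern 2+2+1+1; mod 61: f = (x + 21)(x + 43)(x + 55)(x + 59)(x^2 + 17x + 47), pattern 2+1+1+1+1; mod 97: f = (x + 1)(x + 75)(x + 79)(x^3 + 51x^2 + 44x + 8), pattern 3+1+1+1; mod 113: f = (x^2 + 27x + 18)(x^2 + 102x + 36)(x^2 + 109x + 28), pattern 2+2+2; mod 127: f = (x^3 + 55x^2 + 26x + 8)(x^3 + 84x^2 + 113x + 8), pattern 3+3. No other pattern occurs in this range, so the set of observed cycle types is {6, 3+2+1, 4+2, 2+2+1+1, 2+1+1+1+1, 3+1+1+1, 2+2+2, 3+3}. The candidates containing elements of all these cycle types are (S_3 x S_3) : C_2 (6T13) of order 72, S_6 (6T16) of order 720; the others are excluded. The observed types are precisely the cycle types that occur in (S_3 x S_3) : C_2 (6T13) (apart from the identity). Each of the other remaining candidates has further cycle types, and by the Chebotarev density theorem the matching factorization patterns would occur for a proportion of primes equal to their share of the group: S_6 (6T16) additionally contains elements of type 5+1, 4+1+1 (234 of its 720 elements, about 32% of primes). None of the 27 primes tested shows any such pattern (for each of these groups the chance of that is below 10^-4), which rules them out. Hence G = (S_3 x S_3) : C_2 (6T13), of order 72.

(S_3 x S_3) : C_2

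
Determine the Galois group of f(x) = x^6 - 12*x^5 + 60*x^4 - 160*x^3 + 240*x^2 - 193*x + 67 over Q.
S_6 (order 720)

The polynomial f is an irreducible sextic over Q, so G = Gal(f/Q) is one of the 16 transitive subgroups 6T1, ..., 6T16 of S_6. The discriminant of f is -43531, which is not a perfect square, so G is not contained in A_6. The transitive groups of degree 6 not contained in A_6 are: C_6 (6T1, order 6), S_3 (6T2, order 6), D_6 (6T3, order 12), C_3 x S_3 (6T5, order 18), A_4 x C_2 (6T6, order 24), S_4 (6T8, order 24), S_3 x S_3 (6T9, order 36), S_4 x C_2 (6T11, order 48), (S_3 x S_3) : C_2 (6T13, order 72), PGL(2,5) (6T14, order 120), S_6 (6T16, order 720). By Dedekind's theorem, for a prime p not dividing disc(f) the degrees of the irreducible factors of f mod p form the cycle type of an element of G. Factoring f modulo the 4 such primes p <= 7, each new pattern first appears at: mod 2: f = (x^6 + x + 1), pattern 6; mod 3: f = (x + 2)(x^2 + 1)(x^3 + x^2 + 2), pattern 3+2+1; mod 5: f = (x^3 + x^2 + 4x + 1)(x^3 + 2x^2 + 4x + 2), pattern 3+3; mod 7: f = (x + 3)(x^5 + 6x^4 + x^2 + 6x + 6), pattern 5+1. No other pattern occurs in this range, so the set of observed cycle types is {6, 3+2+1, 3+3, 5+1}. Among the candidates above, the only group containing elements of all these cycle types is S_6 (6T16); every other candidate lacks at least one of them. Hence G = S_6 (6T16), of order 720.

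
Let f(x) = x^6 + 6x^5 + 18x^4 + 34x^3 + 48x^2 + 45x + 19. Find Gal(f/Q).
The polynomial f is an irreducible sextic over Q, so G = Gal(f/Q) is one of the 16 transitive subgroups 6T1, ..., 6T16 of S_6. The discriminant of f is -129140163, which is not a perfect square, so G is not contained in A_6. The transitive groups of degree 6 not contained in A_6 are: C_6 (6T1, order 6), S_3 (6T2, order 6), D_6 (6T3, order 12), C_3 x S_3 (6T5, order 18), A_4 x C_2 (6T6, order 24), S_4 (6T8, order 24), S_3 x S_3 (6T9, order 36), S_4 x C_2 (6T11, order 48), (S_3 x S_3) : C_2 (6T13, order 72), PGL(2,5) (6T14, order 120), S_6 (6T16, order 720). By Dedekind's theorem, for a prime p not dividing disc(f) the degrees of the irreducible factors of f mod p form the cycle type of an element of G. Factoring f modulo the 37 such primes p <= 163 (skipping 3, which divides the discriminant), each new pattern first appears at: mod 2: f = (x^6 + x + 1), pattern 6; mod 7: f = (x^3 + 3x^2 + 4x + 3)(x^3 + 3x^2 + 5x + 4), pattern 3+3; mod 17: f = (x^2 + 9x + 6)(x^2 + 15x + 13)(x^2 + 16x + 7), pattern 2+2+2; mod 19: f = (x)(x + 6)(x + 9)(x + 14)(x + 16)(x + 18), pattern 1+1+1+1+1+1. No other pattern occurs in this range, so the set of observed cycle types is {6, 3+3, 2+2+2, 1+1+1+1+1+1}. The candidates containing elements of all these cycle types are C_6 (6T1) of order 6, D_6 (6T3) of order 12, C_3 x S_3 (6T5) of order 18, A_4 x C_2 (6T6) of order 24, S_3 x S_3 (6T9) of order 36, S_4 x C_2 (6T11) of order 48, (S_3 x S_3) : C_2 (6T13) of order 72, PGL(2,5) (6T14) of order 120, S_6 (6T16) of order 720; the others are excluded. The observed types are precisely the cycle types that occur in C_6 (6T1). Each of the other remaining candidates has further cycle types, and by the Chebotarev density theorem the matching factorization patterns would occur for a proportion of primes equal to their share of the group: D_6 (6T3) additionally contains elements of type 2+2+1+1 (3 of its 12 elements, about 25% of primes); C_3 x S_3 (6T5) additionally contains elements of type 3+1+1+1 (4 of its 18 elements, about 22% of primes); A_4 x C_2 (6T6) additionally contains elements of type 2+2+1+1, 2+1+1+1+1 (6 of its 24 elements, about 25% of primes); S_3 x S_3 (6T9) additionally contains elements of type 3+1+1+1, 2+2+1+1 (13 of its 36 elements, about 36% of primes); S_4 x C_2 (6T11) additionally contains elements of type 4+2, 4+1+1, 2+2+1+1, 2+1+1+1+1 (24 of its 48 elements, about 50% of primes); (S_3 x S_3) : C_2 (6T13) additionally contains elements of type 4+2, 3+2+1, 3+1+1+1, 2+2+1+1, 2+1+1+1+1 (49 of its 72 elements, about 68% of primes); PGL(2,5) (6T14) additionally contains elements of type 5+1, 4+1+1, 2+2+1+1 (69 of its 120 elements, about 58% of primes); S_6 (6T16) additionally contains elements of type 5+1, 4+2, 4+1+1, 3+2+1, 3+1+1+1, 2+2+1+1, 2+1+1+1+1 (544 of its 720 elements, about 76% of primes). None of the 37 primes tested shows any such pattern (for each of these groups the chance of that is below 10^-4), which rules them out. Hence G = C_6 (6T1), of order 6.

6T1: C_6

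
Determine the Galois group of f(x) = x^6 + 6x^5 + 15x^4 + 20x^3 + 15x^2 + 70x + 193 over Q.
6T16: S_6

The polynomial f is an irreducible sextic over Q, so G = Gal(f/Q) is one of the 16 transitive subgroups 6T1, ..., 6T16 of S_6. The discriminant of f is -1388339588497408, which is not a perfect square, so G is not contained in A_6. The transitive groups of degree 6 not contained in A_6 are: C_6 (6T1, order 6), S_3 (6T2, order 6), D_6 (6T3, order 12), C_3 x S_3 (6T5, order 18), A_4 x C_2 (6T6, order 24), S_4 (6T8, order 24), S_3 x S_3 (6T9, order 36), S_4 x C_2 (6T11, order 48), (S_3 x S_3) : C_2 (6T13, order 72), PGL(2,5) (6T14, order 120), S_6 (6T16, order 720). By Dedekind's theorem, for a prime p not dividing disc(f) the degrees of the irreducible factors of f mod p form the cycle type of an element of G. Factoring f modulo the 3 such primes p <= 7 (skipping 2, which divides the discriminant), each new pattern first appears at: mod 3: f = (x^6 + 2x^3 + x + 1), pattern 6; mod 5: f = (x + 2)(x + 4)(x^4 + 2x^2 + 3x + 1), pattern 4+1+1; mod 7: f = (x + 4)(x^2 + 3x + 1)(x^3 + 6x^2 + 2x + 1), pattern 3+2+1. No other pattern occurs in this range, so the set of observed cycle types is {6, 4+1+1, 3+2+1}. Among the candidates above, the only group containing elements of all these cycle types is S_6 (6T16); every other candidate lacks at least one of them. Hence G = S_6 (6T16), of order 720.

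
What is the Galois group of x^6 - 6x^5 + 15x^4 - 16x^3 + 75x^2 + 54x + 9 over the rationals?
The polynomial f is an irreducible sextic over Q, so G = Gal(f/Q) is one of the 16 transitive subgroups 6T1, ..., 6T16 of S_6. The discriminant of f is -41622228172800, which is not a perfect square, so G is not contained in A_6. The transitive groups of degree 6 not contained in A_6 are: C_6 (6T1, order 6), S_3 (6T2, order 6), D_6 (6T3, order 12), C_3 x S_3 (6T5, order 18), A_4 x C_2 (6T6, order 24), S_4 (6T8, order 24), S_3 x S_3 (6T9, order 36), S_4 x C_2 (6T11, order 48), (S_3 x S_3) : C_2 (6T13, order 72), PGL(2,5) (6T14, order 120), S_6 (6T16, order 720). By Dedekind's theorem, for a prime p not dividing disc(f) the degrees of the irreducible factors of f mod p form the cycle type of an element of G. Factoring f modulo the 79 such primes p <= 431 (skipping 2, 3, 5, 11, which divide the discriminant), each new pattern first appears at: mod 7: f = (x^6 + x^5 + x^4 + 5x^3 + 5x^2 + 5x + 2), pattern 6; mod 17: f = (x + 1)(x + 13)(x^2 + x + 16)(x^2 + 13x + 15), pattern 2+2+1+1; mod 19: f = (x^3 + 16x^2 + x + 13)(x^3 + 16x^2 + 5x + 8), pattern 3+3; mod 23: f = (x^2 + 7x + 13)(x^2 + 15x + 6)(x^2 + 18x + 1), pattern 2+2+2; mod 43: f = (x + 12)(x + 26)(x + 27)(x + 30)(x + 32)(x + 39), pattern 1+1+1+1+1+1. No other pattern occurs in this range, so the set of observed cycle types is {6, 2+2+1+1, 3+3, 2+2+2, 1+1+1+1+1+1}. The candidates containing elements of all these cycle types are D_6 (6T3) of order 12, A_4 x C_2 (6T6) of order 24, S_3 x S_3 (6T9) of order 36, S_4 x C_2 (6T11) of order 48, (S_3 x S_3) : C_2 (6T13) of order 72, PGL(2,5) (6T14) of order 120, S_6 (6T16) of order 720; the others are excluded. The observed types are precisely the cycle types that occur in D_6 (6T3). Each of the other remaining candidates has further cycle types, and by the Chebotarev density theorem the matching factorization patterns would occur for a proportion of primes equal to their share of the group: A_4 x C_2 (6T6) additionally contains elements of type 2+1+1+1+1 (3 of its 24 elements, about 12% of primes); S_3 x S_3 (6T9) additionally contains elements of type 3+1+1+1 (4 of its 36 elements, about 11% of primes); S_4 x C_2 (6T11) additionally contains elements of type 4+2, 4+1+1, 2+1+1+1+1 (15 of its 48 elements, about 31% of primes); (S_3 x S_3) : C_2 (6T13) additionally contains elements of type 4+2, 3+2+1, 3+1+1+1, 2+1+1+1+1 (40 of its 72 elements, about 56% of primes); PGL(2,5) (6T14) additionally contains elements of type 5+1, 4+1+1 (54 of its 120 elements, about 45% of primes); S_6 (6T16) additionally contains elements of type 5+1, 4+2, 4+1+1, 3+2+1, 3+1+1+1, 2+1+1+1+1 (499 of its 720 elements, about 69% of primes). None of the 79 primes tested shows any such pattern (for each of these groups the chance of that is below 10^-4), which rules them out. Hence G = D_6 (6T3), of order 12.

D_6 (order 12)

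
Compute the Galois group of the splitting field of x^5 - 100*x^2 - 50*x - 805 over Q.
The polynomial f is an irreducible quintic over Q, so G = Gal(f/Q) is a transitive subgroup of S_5: one of C_5 (5T1, order 5), D_5 (5T2, order 10), F_20 (5T3, order 20), A_5 (5T4, order 60) or S_5 (5T5, order 120). The discriminant of f is 1461943126953125, which is not a perfect square, so G is not contained in A_5. The transitive groups of degree 5 not contained in A_5 are: F_20 (5T3, order 20), S_5 (5T5, order 120). By Dedekind's theorem, for a prime p not dividing disc(f) the degrees of the irreducible factors of f mod p form the cycle type of an element of G. Factoring f modulo the 18 such primes p <= 67 (skipping 5, which divides the discriminant), each new pattern first appears at: mod 2: f = (x + 1)(x^4 + x^3 + x^2 + x + 1), pattern 4+1; mod 11: f = (x^5 + 10x^2 + 5x + 9), pattern 5; mod 19: f = (x + 17)(x^2 + 8x + 1)(x^2 + 13x + 13), pattern 2+2+1; mod 31: f = (x + 3)(x + 16)(x + 19)(x + 27)(x + 28), pattern 1+1+1+1+1. No other pattern occurs in this range, so the set of observed cycle types is {4+1, 5, 2+2+1, 1+1+1+1+1}. The candidates containing elements of all these cycle types are F_20 (5T3) of order 20, S_5 (5T5) of order 120; the others are excluded. The observed types are precisely the cycle types that occur in F_20 (5T3). Each of the other remaining candidates has further cycle types, and by the Chebotarev density theorem the matching factorization patterns would occur for a proportion of primes equal to their share of the group: S_5 (5T5) additionally contains elements of type 3+2, 3+1+1, 2+1+1+1 (50 of its 120 elements, about 42% of primes). None of the 18 primes tested shows any such pattern (for each of these groups the chance of that is below 10^-4), which rules them out. Hence G = F_20 (5T3), of order 20.

5T3: F_20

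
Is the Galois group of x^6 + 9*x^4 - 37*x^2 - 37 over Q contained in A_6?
The polynomial is irreducible of degree 6 over Q. Its discriminant is 870211913777152, which is not a perfect square. A Galois group lies in the alternating group exactly when the discriminant is a square in Q, so the Galois group (S_4) is not contained in A_6.

No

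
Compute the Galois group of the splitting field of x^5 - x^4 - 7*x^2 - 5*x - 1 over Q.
The polynomial f is an irreducible quintic over Q, so G = Gal(f/Q) is a transitive subgroup of S_5: one of C_5 (5T1, order 5), D_5 (5T2, order 10), F_20 (5T3, order 20), A_5 (5T4, order 60) or S_5 (5T5, order 120). The discriminant of f is 373321 = 611^2, a perfect square, so G is contained in A_5. The transitive groups of degree 5 contained in A_5 are: C_5 (5T1, order 5), D_5 (5T2, order 10), A_5 (5T4, order 60). By Dedekind's theorem, for a prime p not dividing disc(f) the degrees of the irreducible factors of f mod p form the cycle type of an element of G. Factoring f modulo the 23 such primes p <= 97 (skipping 13, 47, which divide the discriminant), each new pattern first appears at: mod 2: f = (x^5 + x^4 + x^2 + x + 1), pattern 5; mod 5: f = (x + 1)(x^2 + x + 1)(x^2 + 2x + 4), pattern 2+2+1; mod 83: f = (x + 5)(x + 13)(x + 74)(x + 76)(x + 80), pattern 1+1+1+1+1. No other pattern occurs in this range, so the set of observed cycle types is {5, 2+2+1, 1+1+1+1+1}. The candidates containing elements of all these cycle types are D_5 (5T2) of order 10, A_5 (5T4) of order 60; the others are excluded. The observed types are precisely the cycle types that occur in D_5 (5T2). Each of the other remaining candidates has further cycle types, and by the Chebotarev density theorem the matching factorization patterns would occur for a proportion of primes equal to their share of the group: A_5 (5T4) additionally contains elements of type 3+1+1 (20 of its 60 elements, about 33% of primes). None of the 23 primes tested shows any such pattern (for each of these groups the chance of that is below 10^-4), which rules them out. Hence G = D_5 (5T2), of order 10.

D_5, the dihedral group of order 10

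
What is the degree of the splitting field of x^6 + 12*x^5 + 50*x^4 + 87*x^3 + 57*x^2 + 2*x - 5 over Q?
The degree of the splitting field over Q equals the order of the Galois group, so first determine the group. The polynomial f is an irreducible sextic over Q, so G = Gal(f/Q) is one of the 16 transitive subgroups 6T1, ..., 6T16 of S_6. The discriminant of f is 30991489 = 5567^2, a perfect square, so G is contained in A_6. The transitive groups of degree 6 contained in A_6 are: A_4 (6T4, order 12), S_4 (6T7, order 24), (C_3 x C_3) : C_4 (6T10, order 36), PSL(2,5) (6T12, order 60), A_6 (6T15, order 360). By Dedekind's theorem, for a prime p not dividing disc(f) the degrees of the irreducible factors of f mod p form the cycle type of an element of G. Factoring f modulo the 21 such primes p <= 79 (skipping 19, which divides the discriminant), each new pattern first appears at: mod 2: f = (x + 1)(x^5 + x^4 + x^3 + x + 1), pattern 5+1; mod 7: f = (x^3 + x^2 + 3x + 5)(x^3 + 4x^2 + x + 6), pattern 3+3; mod 61: f = (x + 4)(x + 26)(x^2 + 50x + 13)(x^2 + 54x + 30), pattern 2+2+1+1. No other pattern occurs in this range, so the set of observed cycle types is {5+1, 3+3, 2+2+1+1}. The candidates containing elements of all these cycle types are PSL(2,5) (6T12) of order 60, A_6 (6T15) of order 360; the others are excluded. The observed types are precisely the cycle types that occur in PSL(2,5) (6T12) (apart from the identity). Each of the other remaining candidates has further cycle types, and by the Chebotarev density theorem the matching factorization patterns would occur for a proportion of primes equal to their share of the group: A_6 (6T15) additionally contains elements of type 4+2, 3+1+1+1 (130 of its 360 elements, about 36% of primes). None of the 21 primes tested shows any such pattern (for each of these groups the chance of that is below 10^-4), which rules them out. Hence G = PSL(2,5) (6T12), of order 60. The Galois group PSL(2,5) (6T12) has order 60, so the splitting field has degree 60 over Q.

60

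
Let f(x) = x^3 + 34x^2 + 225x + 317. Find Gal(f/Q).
The polynomial is an irreducible cubic over Q and its discriminant is 4060225 = 2015^2, a perfect square. For an irreducible cubic, a square discriminant forces the Galois group to be A_3, the cyclic group of order 3.

C_3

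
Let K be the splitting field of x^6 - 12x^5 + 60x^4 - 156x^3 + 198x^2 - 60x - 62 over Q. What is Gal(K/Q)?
The polynomial f is an irreducible sextic over Q, so G = Gal(f/Q) is one of the 16 transitive subgroups 6T1, ..., 6T16 of S_6. The discriminant of f is 4516300800, which is not a perfect square, so G is not contained in A_6. The transitive groups of degree 6 not contained in A_6 are: C_6 (6T1, order 6), S_3 (6T2, order 6), D_6 (6T3, order 12), C_3 x S_3 (6T5, order 18), A_4 x C_2 (6T6, order 24), S_4 (6T8, order 24), S_3 x S_3 (6T9, order 36), S_4 x C_2 (6T11, order 48), (S_3 x S_3) : C_2 (6T13, order 72), PGL(2,5) (6T14, order 120), S_6 (6T16, order 720). By Dedekind's theorem, for a prime p not dividing disc(f) the degrees of the irreducible factors of f mod p form the cycle type of an element of G. Factoring f modulo the 79 such primes p <= 431 (skipping 2, 3, 5, 11, which divide the discriminant), each new pattern first appears at: mod 7: f = (x^3 + x^2 + 1)(x^3 + x^2 + 3x + 1), pattern 3+3; mod 13: f = (x^6 + x^5 + 8x^4 + 3x^2 + 5x + 3), pattern 6; mod 17: f = (x + 1)(x + 11)(x^2 + 11)(x^2 + 10x + 3), pattern 2+2+1+1; mod 29: f = (x^2 + 2x + 13)(x^2 + 19x + 28)(x^2 + 25x + 7), pattern 2+2+2; mod 31: f = (x)(x + 4)(x + 6)(x + 15)(x + 26)(x + 30), pattern 1+1+1+1+1+1. No other pattern occurs in this range, so the set of observed cycle types is {3+3, 6, 2+2+1+1, 2+2+2, 1+1+1+1+1+1}. The candidates containing elements of all these cycle types are D_6 (6T3) of order 12, A_4 x C_2 (6T6) of order 24, S_3 x S_3 (6T9) of order 36, S_4 x C_2 (6T11) of order 48, (S_3 x S_3) : C_2 (6T13) of order 72, PGL(2,5) (6T14) of order 120, S_6 (6T16) of order 720; the others are excluded. The observed types are precisely the cycle types that occur in D_6 (6T3). Each of the other remaining candidates has further cycle types, and by the Chebotarev density theorem the matching factorization patterns would occur for a proportion of primes equal to their share of the group: A_4 x C_2 (6T6) additionally contains elements of type 2+1+1+1+1 (3 of its 24 elements, about 12% of primes); S_3 x S_3 (6T9) additionally contains elements of type 3+1+1+1 (4 of its 36 elements, about 11% of primes); S_4 x C_2 (6T11) additionally contains elements of type 4+2, 4+1+1, 2+1+1+1+1 (15 of its 48 elements, about 31% of primes); (S_3 x S_3) : C_2 (6T13) additionally contains elements of type 4+2, 3+2+1, 3+1+1+1, 2+1+1+1+1 (40 of its 72 elements, about 56% of primes); PGL(2,5) (6T14) additionally contains elements of type 5+1, 4+1+1 (54 of its 120 elements, about 45% of primes); S_6 (6T16) additionally contains elements of type 5+1, 4+2, 4+1+1, 3+2+1, 3+1+1+1, 2+1+1+1+1 (499 of its 720 elements, about 69% of primes). None of the 79 primes tested shows any such pattern (for each of these groups the chance of that is below 10^-4), which rules them out. Hence G = D_6 (6T3), of order 12.

D_6, the dihedral group of order 12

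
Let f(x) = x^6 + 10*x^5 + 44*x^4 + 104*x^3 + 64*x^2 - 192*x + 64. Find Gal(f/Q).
(C_3 x C_3) : C_4 (order 36)

The polynomial f is an irreducible sextic over Q, so G = Gal(f/Q) is one of the 16 transitive subgroups 6T1, ..., 6T16 of S_6. The discriminant of f is 564385546240000 = 23756800^2, a perfect square, so G is contained in A_6. The transitive groups of degree 6 contained in A_6 are: A_4 (6T4, order 12), S_4 (6T7, order 24), (C_3 x C_3) : C_4 (6T10, order 36), PSL(2,5) (6T12, order 60), A_6 (6T15, order 360). By Dedekind's theorem, for a prime p not dividing disc(f) the degrees of the irreducible factors of f mod p form the cycle type of an element of G. Factoring f modulo the 19 such primes p <= 79 (skipping 2, 5, 29, which divide the discriminant), each new pattern first appears at: mod 3: f = (x^2 + x + 2)(x^4 + 2x + 2), pattern 4+2; mod 11: f = (x^3 + x^2 + x + 3)(x^3 + 9x^2 + x + 3), pattern 3+3; mod 19: f = (x + 16)(x + 18)(x^2 + 15x + 8)(x^2 + 18x + 9), pattern 2+2+1+1; mod 61: f = (x + 7)(x + 40)(x + 54)(x^3 + 31x^2 + 12x + 53), pattern 3+1+1+1. No other pattern occurs in this range, so the set of observed cycle types is {4+2, 3+3, 2+2+1+1, 3+1+1+1}. The candidates containing elements of all these cycle types are (C_3 x C_3) : C_4 (6T10) of order 36, A_6 (6T15) of order 360; the others are excluded. The observed types are precisely the cycle types that occur in (C_3 x C_3) : C_4 (6T10) (apart from the identity). Each of the other remaining candidates has further cycle types, and by the Chebotarev density theorem the matching factorization patterns would occur for a proportion of primes equal to their share of the group: A_6 (6T15) additionally contains elements of type 5+1 (144 of its 360 elements, about 40% of primes). None of the 19 primes tested shows any such pattern (for each of these groups the chance of that is below 10^-4), which rules them out. Hence G = (C_3 x C_3) : C_4 (6T10), of order 36.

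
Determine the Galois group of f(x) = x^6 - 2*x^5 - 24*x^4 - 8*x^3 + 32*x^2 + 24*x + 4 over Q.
The polynomial f is an irreducible sextic over Q, so G = Gal(f/Q) is one of the 16 transitive subgroups 6T1, ..., 6T16 of S_6. The discriminant of f is 604996190208, which is not a perfect square, so G is not contained in A_6. The transitive groups of degree 6 not contained in A_6 are: C_6 (6T1, order 6), S_3 (6T2, order 6), D_6 (6T3, order 12), C_3 x S_3 (6T5, order 18), A_4 x C_2 (6T6, order 24), S_4 (6T8, order 24), S_3 x S_3 (6T9, order 36), S_4 x C_2 (6T11, order 48), (S_3 x S_3) : C_2 (6T13, order 72), PGL(2,5) (6T14, order 120), S_6 (6T16, order 720). By Dedekind's theorem, for a prime p not dividing disc(f) the degrees of the irreducible factors of f mod p form the cycle type of an element of G. Factoring f modulo the 23 such primes p <= 101 (skipping 2, 3, 37, which divide the discriminant), each new pattern first appears at: mod 5: f = (x^2 + 3)(x^2 + x + 2)(x^2 + 2x + 4), pattern 2+2+2; mod 7: f = (x^3 + 2x^2 + 6x + 2)(x^3 + 3x^2 + 6x + 2), pattern 3+3; mod 67: f = (x + 10)(x + 11)(x + 20)(x + 41)(x + 52)(x + 65), pattern 1+1+1+1+1+1. No other pattern occurs in this range, so the set of observed cycle types is {2+2+2, 3+3, 1+1+1+1+1+1}. The candidates containing elements of all these cycle types are C_6 (6T1) of order 6, S_3 (6T2) of order 6, D_6 (6T3) of order 12, C_3 x S_3 (6T5) of order 18, A_4 x C_2 (6T6) of order 24, S_4 (6T8) of order 24, S_3 x S_3 (6T9) of order 36, S_4 x C_2 (6T11) of order 48, (S_3 x S_3) : C_2 (6T13) of order 72, PGL(2,5) (6T14) of order 120, S_6 (6T16) of order 720; the others are excluded. The observed types are precisely the cycle types that occur in S_3 (6T2). Each of the other remaining candidates has further cycle types, and by the Chebotarev density theorem the matching factorization patterns would occur for a proportion of primes equal to their share of the group: C_6 (6T1) additionally contains elements of type 6 (2 of its 6 elements, about 33% of primes); D_6 (6T3) additionally contains elements of type 6, 2+2+1+1 (5 of its 12 elements, about 42% of primes); C_3 x S_3 (6T5) additionally contains elements of type 6, 3+1+1+1 (10 of its 18 elements, about 56% of primes); A_4 x C_2 (6T6) additionally contains elements of type 6, 2+2+1+1, 2+1+1+1+1 (14 of its 24 elements, about 58% of primes); S_4 (6T8) additionally contains elements of type 4+1+1, 2+2+1+1 (9 of its 24 elements, about 38% of primes); S_3 x S_3 (6T9) additionally contains elements of type 6, 3+1+1+1, 2+2+1+1 (25 of its 36 elements, about 69% of primes); S_4 x C_2 (6T11) additionally contains elements of type 6, 4+2, 4+1+1, 2+2+1+1, 2+1+1+1+1 (32 of its 48 elements, about 67% of primes); (S_3 x S_3) : C_2 (6T13) additionally contains elements of type 6, 4+2, 3+2+1, 3+1+1+1, 2+2+1+1, 2+1+1+1+1 (61 of its 72 elements, about 85% of primes); PGL(2,5) (6T14) additionally contains elements of type 6, 5+1, 4+1+1, 2+2+1+1 (89 of its 120 elements, about 74% of primes); S_6 (6T16) additionally contains elements of type 6, 5+1, 4+2, 4+1+1, 3+2+1, 3+1+1+1, 2+2+1+1, 2+1+1+1+1 (664 of its 720 elements, about 92% of primes). None of the 23 primes tested shows any such pattern (for each of these groups the chance of that is below 10^-4), which rules them out. Hence G = S_3 (6T2), of order 6.

S_3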